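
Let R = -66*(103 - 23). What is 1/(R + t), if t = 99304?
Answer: 1/94024 ≈ 1.0636e-5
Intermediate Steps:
R = -5280 (R = -66*80 = -5280)
1/(R + t) = 1/(-5280 + 99304) = 1/94024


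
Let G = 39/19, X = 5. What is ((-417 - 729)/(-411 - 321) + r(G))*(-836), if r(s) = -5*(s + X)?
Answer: 1718442/61 ≈ 28171.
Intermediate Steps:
G = 39/19 (G = 39*(1/19) = 39/19 ≈ 2.0526)
r(s) = -25 - 5*s (r(s) = -5*(s + 5) = -5*(5 + s) = -25 - 5*s)
((-417 - 729)/(-411 - 321) + r(G))*(-836) = ((-417 - 729)/(-411 - 321) + (-25 - 5*39/19))*(-836) = (-1146/(-732) + (-25 - 195/19))*(-836) = (-1146*(-1/732) - 670/19)*(-836) = (191/122 - 670/19)*(-836) = -78111/2318*(-836) = 1718442/61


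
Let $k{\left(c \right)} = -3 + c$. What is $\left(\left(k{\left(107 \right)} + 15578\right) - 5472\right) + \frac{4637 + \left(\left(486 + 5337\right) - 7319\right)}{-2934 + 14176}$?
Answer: $\frac{114783961}{11242} \approx 10210.0$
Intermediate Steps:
$\left(\left(k{\left(107 \right)} + 15578\right) - 5472\right) + \frac{4637 + \left(\left(486 + 5337\right) - 7319\right)}{-2934 + 14176} = \left(\left(\left(-3 + 107\right) + 15578\right) - 5472\right) + \frac{4637 + \left(\left(486 + 5337\right) - 7319\right)}{-2934 + 14176} = \left(\left(104 + 15578\right) - 5472\right) + \frac{4637 + \left(5823 - 7319\right)}{11242} = \left(15682 - 5472\right) + \left(4637 - 1496\right) \frac{1}{11242} = 10210 + 3141 \cdot \frac{1}{11242} = 10210 + \frac{3141}{11242} = \frac{114783961}{11242}$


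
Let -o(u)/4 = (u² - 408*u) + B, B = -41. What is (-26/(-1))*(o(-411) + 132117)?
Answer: -31568030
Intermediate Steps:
o(u) = 164 - 4*u² + 1632*u (o(u) = -4*((u² - 408*u) - 41) = -4*(-41 + u² - 408*u) = 164 - 4*u² + 1632*u)
(-26/(-1))*(o(-411) + 132117) = (-26/(-1))*((164 - 4*(-411)² + 1632*(-411)) + 132117) = (-26*(-1))*((164 - 4*168921 - 670752) + 132117) = 26*((164 - 675684 - 670752) + 132117) = 26*(-1346272 + 132117) = 26*(-1214155) = -31568030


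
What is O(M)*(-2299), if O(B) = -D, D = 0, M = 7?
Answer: 0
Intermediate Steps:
O(B) = 0 (O(B) = -1*0 = 0)
O(M)*(-2299) = 0*(-2299) = 0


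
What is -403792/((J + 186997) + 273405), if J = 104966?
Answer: -50474/70671 ≈ -0.71421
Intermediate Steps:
-403792/((J + 186997) + 273405) = -403792/((104966 + 186997) + 273405) = -403792/(291963 + 273405) = -403792/565368 = -403792*1/565368 = -50474/70671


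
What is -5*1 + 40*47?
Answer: 1875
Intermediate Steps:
-5*1 + 40*47 = -5 + 1880 = 1875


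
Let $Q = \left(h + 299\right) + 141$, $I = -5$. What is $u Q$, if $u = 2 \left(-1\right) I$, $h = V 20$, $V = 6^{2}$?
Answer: $11600$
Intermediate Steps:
$V = 36$
$h = 720$ ($h = 36 \cdot 20 = 720$)
$u = 10$ ($u = 2 \left(-1\right) \left(-5\right) = \left(-2\right) \left(-5\right) = 10$)
$Q = 1160$ ($Q = \left(720 + 299\right) + 141 = 1019 + 141 = 1160$)
$u Q = 10 \cdot 1160 = 11600$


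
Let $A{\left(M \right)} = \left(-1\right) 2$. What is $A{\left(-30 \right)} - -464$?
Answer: $462$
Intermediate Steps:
$A{\left(M \right)} = -2$
$A{\left(-30 \right)} - -464 = -2 - -464 = -2 + 464 = 462$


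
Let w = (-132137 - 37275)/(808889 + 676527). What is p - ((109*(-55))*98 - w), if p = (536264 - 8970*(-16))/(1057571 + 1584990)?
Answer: 576538742362572443/981325597594 ≈ 5.8751e+5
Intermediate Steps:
w = -42353/371354 (w = -169412/1485416 = -169412*1/1485416 = -42353/371354 ≈ -0.11405)
p = 679784/2642561 (p = (536264 + 143520)/2642561 = 679784*(1/2642561) = 679784/2642561 ≈ 0.25724)
p - ((109*(-55))*98 - w) = 679784/2642561 - ((109*(-55))*98 - 1*(-42353/371354)) = 679784/2642561 - (-5995*98 + 42353/371354) = 679784/2642561 - (-587510 + 42353/371354) = 679784/2642561 - 1*(-218174146187/371354) = 679784/2642561 + 218174146187/371354 = 576538742362572443/981325597594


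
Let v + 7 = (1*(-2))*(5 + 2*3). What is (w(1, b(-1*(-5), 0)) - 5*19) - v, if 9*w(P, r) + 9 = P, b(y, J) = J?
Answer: -602/9 ≈ -66.889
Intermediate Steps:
v = -29 (v = -7 + (1*(-2))*(5 + 2*3) = -7 - 2*(5 + 6) = -7 - 2*11 = -7 - 22 = -29)
w(P, r) = -1 + P/9
(w(1, b(-1*(-5), 0)) - 5*19) - v = ((-1 + (⅑)*1) - 5*19) - 1*(-29) = ((-1 + ⅑) - 95) + 29 = (-8/9 - 95) + 29 = -863/9 + 29 = -602/9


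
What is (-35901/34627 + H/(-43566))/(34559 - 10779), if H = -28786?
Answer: -70911268/4484194249245 ≈ -1.5814e-5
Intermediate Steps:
(-35901/34627 + H/(-43566))/(34559 - 10779) = (-35901/34627 - 28786/(-43566))/(34559 - 10779) = (-35901*1/34627 - 28786*(-1/43566))/23780 = (-35901/34627 + 14393/21783)*(1/23780) = -283645072/754279941*1/23780 = -70911268/4484194249245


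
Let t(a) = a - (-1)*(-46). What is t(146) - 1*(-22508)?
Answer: 22608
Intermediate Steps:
t(a) = -46 + a (t(a) = a - 1*46 = a - 46 = -46 + a)
t(146) - 1*(-22508) = (-46 + 146) - 1*(-22508) = 100 + 22508 = 22608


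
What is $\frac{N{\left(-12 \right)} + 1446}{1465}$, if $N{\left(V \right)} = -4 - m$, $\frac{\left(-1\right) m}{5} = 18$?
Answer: $\frac{1532}{1465} \approx 1.0457$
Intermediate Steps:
$m = -90$ ($m = \left(-5\right) 18 = -90$)
$N{\left(V \right)} = 86$ ($N{\left(V \right)} = -4 - -90 = -4 + 90 = 86$)
$\frac{N{\left(-12 \right)} + 1446}{1465} = \frac{86 + 1446}{1465} = 1532 \cdot \frac{1}{1465} = \frac{1532}{1465}$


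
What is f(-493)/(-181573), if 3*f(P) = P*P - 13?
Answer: -81012/181573 ≈ -0.44617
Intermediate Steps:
f(P) = -13/3 + P²/3 (f(P) = (P*P - 13)/3 = (P² - 13)/3 = (-13 + P²)/3 = -13/3 + P²/3)
f(-493)/(-181573) = (-13/3 + (⅓)*(-493)²)/(-181573) = (-13/3 + (⅓)*243049)*(-1/181573) = (-13/3 + 243049/3)*(-1/181573) = 81012*(-1/181573) = -81012/181573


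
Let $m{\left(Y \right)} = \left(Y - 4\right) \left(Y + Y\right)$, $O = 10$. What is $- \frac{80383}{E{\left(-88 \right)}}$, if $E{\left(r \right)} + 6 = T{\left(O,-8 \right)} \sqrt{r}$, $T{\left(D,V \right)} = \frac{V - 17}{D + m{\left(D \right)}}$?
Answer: $\frac{1314651}{107} - \frac{168545 i \sqrt{22}}{214} \approx 12286.0 - 3694.1 i$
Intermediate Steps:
$m{\left(Y \right)} = 2 Y \left(-4 + Y\right)$ ($m{\left(Y \right)} = \left(-4 + Y\right) 2 Y = 2 Y \left(-4 + Y\right)$)
$T{\left(D,V \right)} = \frac{-17 + V}{D + 2 D \left(-4 + D\right)}$ ($T{\left(D,V \right)} = \frac{V - 17}{D + 2 D \left(-4 + D\right)} = \frac{-17 + V}{D + 2 D \left(-4 + D\right)}$)
$E{\left(r \right)} = -6 - \frac{5 \sqrt{r}}{26}$ ($E{\left(r \right)} = -6 + \frac{-17 - 8}{10 \left(-7 + 2 \cdot 10\right)} \sqrt{r} = -6 + \frac{1}{10} \frac{1}{-7 + 20} \left(-25\right) \sqrt{r} = -6 + \frac{1}{10} \cdot \frac{1}{13} \left(-25\right) \sqrt{r} = -6 - \frac{5 \sqrt{r}}{26}$)
$- \frac{80383}{E{\left(-88 \right)}} = - \frac{80383}{-6 - \frac{5 \sqrt{-88}}{26}} = - \frac{80383}{-6 - \frac{5 \cdot 2 i \sqrt{22}}{26}} = - \frac{80383}{-6 - \frac{5 i \sqrt{22}}{13}}$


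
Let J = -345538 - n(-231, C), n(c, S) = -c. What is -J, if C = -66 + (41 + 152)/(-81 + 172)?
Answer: 345769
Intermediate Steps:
C = -5813/91 (C = -66 + 193/91 = -5813/91 ≈ -63.879)
J = -345769 (J = -345538 - (-1)*(-231) = -345538 - 1*231 = -345538 - 231 = -345769)
-J = -1*(-345769) = 345769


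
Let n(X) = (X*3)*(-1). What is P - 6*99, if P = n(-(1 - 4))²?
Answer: -513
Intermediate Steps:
n(X) = -3*X (n(X) = (3*X)*(-1) = -3*X)
P = 81 (P = (-(-3)*(1 - 4))² = (-(-3)*(-3))² = (-3*3)² = (-9)² = 81)
P - 6*99 = 81 - 6*99 = 81 - 594 = -513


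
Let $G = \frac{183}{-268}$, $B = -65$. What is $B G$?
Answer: $\frac{11895}{268} \approx 44.384$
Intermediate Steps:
$G = - \frac{183}{268}$ ($G = 183 \left(- \frac{1}{268}\right) = - \frac{183}{268} \approx -0.68284$)
$B G = \left(-65\right) \left(- \frac{183}{268}\right) = \frac{11895}{268}$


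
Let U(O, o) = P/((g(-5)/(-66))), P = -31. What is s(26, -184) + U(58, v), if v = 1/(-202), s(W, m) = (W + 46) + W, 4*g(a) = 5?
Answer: 8674/5 ≈ 1734.8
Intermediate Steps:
g(a) = 5/4 (g(a) = (¼)*5 = 5/4)
s(W, m) = 46 + 2*W (s(W, m) = (46 + W) + W = 46 + 2*W)
v = -1/202 ≈ -0.0049505
U(O, o) = 8184/5 (U(O, o) = -31/((5/4)/(-66)) = -31/((5/4)*(-1/66)) = -31/(-5/264) = -31*(-264/5) = 8184/5)
s(26, -184) + U(58, v) = (46 + 2*26) + 8184/5 = (46 + 52) + 8184/5 = 98 + 8184/5 = 8674/5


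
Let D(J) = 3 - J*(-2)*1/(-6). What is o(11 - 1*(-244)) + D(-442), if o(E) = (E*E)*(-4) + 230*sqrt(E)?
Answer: -779849/3 + 230*sqrt(255) ≈ -2.5628e+5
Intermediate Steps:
o(E) = -4*E**2 + 230*sqrt(E) (o(E) = E**2*(-4) + 230*sqrt(E) = -4*E**2 + 230*sqrt(E))
D(J) = 3 - J/3 (D(J) = 3 - (-2*J)*1*(-1/6) = 3 - (-2*J)*(-1)/6 = 3 - J/3)
o(11 - 1*(-244)) + D(-442) = (-4*(11 - 1*(-244))**2 + 230*sqrt(11 - 1*(-244))) + (3 - 1/3*(-442)) = (-4*(11 + 244)**2 + 230*sqrt(11 + 244)) + (3 + 442/3) = (-4*255**2 + 230*sqrt(255)) + 451/3 = (-4*65025 + 230*sqrt(255)) + 451/3 = (-260100 + 230*sqrt(255)) + 451/3 = -779849/3 + 230*sqrt(255)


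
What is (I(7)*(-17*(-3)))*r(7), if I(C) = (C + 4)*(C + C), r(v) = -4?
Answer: -31416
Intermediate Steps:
I(C) = 2*C*(4 + C) (I(C) = (4 + C)*(2*C) = 2*C*(4 + C))
(I(7)*(-17*(-3)))*r(7) = ((2*7*(4 + 7))*(-17*(-3)))*(-4) = ((2*7*11)*51)*(-4) = (154*51)*(-4) = 7854*(-4) = -31416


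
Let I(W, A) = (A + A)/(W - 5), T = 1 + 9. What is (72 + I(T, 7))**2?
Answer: 139876/25 ≈ 5595.0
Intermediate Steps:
T = 10
I(W, A) = 2*A/(-5 + W) (I(W, A) = (2*A)/(-5 + W) = 2*A/(-5 + W))
(72 + I(T, 7))**2 = (72 + 2*7/(-5 + 10))**2 = (72 + 2*7/5)**2 = (72 + 2*7*(1/5))**2 = (72 + 14/5)**2 = (374/5)**2 = 139876/25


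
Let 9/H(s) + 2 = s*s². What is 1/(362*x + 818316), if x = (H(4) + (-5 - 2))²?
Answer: 1922/1605496477 ≈ 1.1971e-6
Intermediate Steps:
H(s) = 9/(-2 + s³) (H(s) = 9/(-2 + s*s²) = 9/(-2 + s³))
x = 180625/3844 (x = (9/(-2 + 4³) + (-5 - 2))² = (9/(-2 + 64) - 7)² = (9/62 - 7)² = (-425/62)² = 180625/3844 ≈ 46.989)
1/(362*x + 818316) = 1/(362*(180625/3844) + 818316) = 1/(32693125/1922 + 818316) = 1/(1605496477/1922) = 1922/1605496477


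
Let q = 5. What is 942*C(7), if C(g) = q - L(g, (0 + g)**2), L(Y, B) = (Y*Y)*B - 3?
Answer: -2254206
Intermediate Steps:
L(Y, B) = -3 + B*Y**2 (L(Y, B) = Y**2*B - 3 = B*Y**2 - 3 = -3 + B*Y**2)
C(g) = 8 - g**4 (C(g) = 5 - (-3 + (0 + g)**2*g**2) = 5 - (-3 + g**2*g**2) = 5 - (-3 + g**4) = 5 + (3 - g**4) = 8 - g**4)
942*C(7) = 942*(8 - 1*7**4) = 942*(8 - 1*2401) = 942*(8 - 2401) = 942*(-2393) = -2254206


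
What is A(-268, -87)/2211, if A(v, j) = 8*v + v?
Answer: -12/11 ≈ -1.0909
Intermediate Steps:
A(v, j) = 9*v
A(-268, -87)/2211 = (9*(-268))/2211 = -2412*1/2211 = -12/11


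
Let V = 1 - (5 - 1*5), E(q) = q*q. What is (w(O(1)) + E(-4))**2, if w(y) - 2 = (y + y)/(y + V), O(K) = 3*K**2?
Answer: 1521/4 ≈ 380.25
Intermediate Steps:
E(q) = q**2
V = 1 (V = 1 - (5 - 5) = 1 - 1*0 = 1 + 0 = 1)
w(y) = 2 + 2*y/(1 + y) (w(y) = 2 + (y + y)/(y + 1) = 2 + (2*y)/(1 + y) = 2 + 2*y/(1 + y))
(w(O(1)) + E(-4))**2 = (2*(1 + 2*(3*1**2))/(1 + 3*1**2) + (-4)**2)**2 = (2*(1 + 2*(3*1))/(1 + 3*1) + 16)**2 = (2*(1 + 2*3)/(1 + 3) + 16)**2 = (2*(1 + 6)/4 + 16)**2 = (2*(1/4)*7 + 16)**2 = (7/2 + 16)**2 = (39/2)**2 = 1521/4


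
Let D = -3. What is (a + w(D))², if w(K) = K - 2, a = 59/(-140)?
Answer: 576081/19600 ≈ 29.392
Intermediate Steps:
a = -59/140 (a = 59*(-1/140) = -59/140 ≈ -0.42143)
w(K) = -2 + K
(a + w(D))² = (-59/140 + (-2 - 3))² = (-59/140 - 5)² = (-759/140)² = 576081/19600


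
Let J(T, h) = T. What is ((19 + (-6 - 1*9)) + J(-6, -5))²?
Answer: 4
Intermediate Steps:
((19 + (-6 - 1*9)) + J(-6, -5))² = ((19 + (-6 - 1*9)) - 6)² = ((19 + (-6 - 9)) - 6)² = ((19 - 15) - 6)² = (4 - 6)² = (-2)² = 4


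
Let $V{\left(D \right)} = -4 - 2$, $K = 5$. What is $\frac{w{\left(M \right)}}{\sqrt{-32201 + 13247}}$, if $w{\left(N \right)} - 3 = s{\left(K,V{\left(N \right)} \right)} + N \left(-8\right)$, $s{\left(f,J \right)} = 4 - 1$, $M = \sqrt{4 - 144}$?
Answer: $\frac{i \sqrt{26} \left(-3 + 8 i \sqrt{35}\right)}{351} \approx -0.68755 - 0.043581 i$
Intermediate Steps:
$V{\left(D \right)} = -6$ ($V{\left(D \right)} = -4 - 2 = -6$)
$M = 2 i \sqrt{35}$ ($M = \sqrt{-140} = 2 i \sqrt{35} \approx 11.832 i$)
$s{\left(f,J \right)} = 3$ ($s{\left(f,J \right)} = 4 - 1 = 3$)
$w{\left(N \right)} = 6 - 8 N$ ($w{\left(N \right)} = 3 + \left(3 + N \left(-8\right)\right) = 3 - \left(-3 + 8 N\right) = 6 - 8 N$)
$\frac{w{\left(M \right)}}{\sqrt{-32201 + 13247}} = \frac{6 - 8 \cdot 2 i \sqrt{35}}{\sqrt{-32201 + 13247}} = \frac{6 - 16 i \sqrt{35}}{\sqrt{-18954}} = \frac{6 - 16 i \sqrt{35}}{27 i \sqrt{26}} = \left(6 - 16 i \sqrt{35}\right) \left(- \frac{i \sqrt{26}}{702}\right) = - \frac{i \sqrt{26} \left(6 - 16 i \sqrt{35}\right)}{702}$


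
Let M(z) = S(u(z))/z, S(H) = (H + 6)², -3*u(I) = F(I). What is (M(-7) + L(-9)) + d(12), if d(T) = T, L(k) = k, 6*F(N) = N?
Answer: -6421/2268 ≈ -2.8311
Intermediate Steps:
F(N) = N/6
u(I) = -I/18
S(H) = (6 + H)²
M(z) = (6 - z/18)²/z
(M(-7) + L(-9)) + d(12) = ((1/324)*(-108 - 7)²/(-7) - 9) + 12 = ((1/324)*(-⅐)*(-115)² - 9) + 12 = ((1/324)*(-⅐)*13225 - 9) + 12 = (-13225/2268 - 9) + 12 = -33637/2268 + 12 = -6421/2268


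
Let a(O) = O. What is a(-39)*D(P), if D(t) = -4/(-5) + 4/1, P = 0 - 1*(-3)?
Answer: -936/5 ≈ -187.20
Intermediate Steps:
P = 3 (P = 0 + 3 = 3)
D(t) = 24/5 (D(t) = -4*(-⅕) + 4*1 = ⅘ + 4 = 24/5)
a(-39)*D(P) = -39*24/5 = -936/5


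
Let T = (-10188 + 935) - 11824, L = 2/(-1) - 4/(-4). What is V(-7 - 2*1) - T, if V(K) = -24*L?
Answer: 21101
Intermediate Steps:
L = -1 (L = 2*(-1) - 4*(-¼) = -2 + 1 = -1)
V(K) = 24 (V(K) = -24*(-1) = 24)
T = -21077 (T = -9253 - 11824 = -21077)
V(-7 - 2*1) - T = 24 - 1*(-21077) = 24 + 21077 = 21101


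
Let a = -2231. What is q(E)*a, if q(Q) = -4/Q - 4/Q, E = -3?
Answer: -17848/3 ≈ -5949.3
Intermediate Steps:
q(Q) = -8/Q
q(E)*a = -8/(-3)*(-2231) = -8*(-⅓)*(-2231) = (8/3)*(-2231) = -17848/3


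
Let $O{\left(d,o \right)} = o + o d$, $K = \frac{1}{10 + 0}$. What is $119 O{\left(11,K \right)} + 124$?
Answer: $\frac{1334}{5} \approx 266.8$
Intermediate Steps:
$K = \frac{1}{10} \approx 0.1$
$O{\left(d,o \right)} = o + d o$
$119 O{\left(11,K \right)} + 124 = 119 \frac{1 + 11}{10} + 124 = 119 \cdot \frac{1}{10} \cdot 12 + 124 = 119 \cdot \frac{6}{5} + 124 = \frac{714}{5} + 124 = \frac{1334}{5}$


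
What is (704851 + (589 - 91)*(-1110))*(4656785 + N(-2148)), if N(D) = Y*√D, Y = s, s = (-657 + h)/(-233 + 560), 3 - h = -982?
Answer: 708161951735 + 99758576*I*√537/327 ≈ 7.0816e+11 + 7.0695e+6*I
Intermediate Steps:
h = 985 (h = 3 - 1*(-982) = 3 + 982 = 985)
s = 328/327 (s = (-657 + 985)/(-233 + 560) = 328/327 ≈ 1.0031)
Y = 328/327 ≈ 1.0031
N(D) = 328*√D/327
(704851 + (589 - 91)*(-1110))*(4656785 + N(-2148)) = (704851 + (589 - 91)*(-1110))*(4656785 + 328*√(-2148)/327) = (704851 + 498*(-1110))*(4656785 + 328*(2*I*√537)/327) = (704851 - 552780)*(4656785 + 656*I*√537/327) = 152071*(4656785 + 656*I*√537/327) = 708161951735 + 99758576*I*√537/327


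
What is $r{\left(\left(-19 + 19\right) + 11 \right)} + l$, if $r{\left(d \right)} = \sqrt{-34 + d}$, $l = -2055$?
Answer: $-2055 + i \sqrt{23} \approx -2055.0 + 4.7958 i$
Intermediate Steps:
$r{\left(\left(-19 + 19\right) + 11 \right)} + l = \sqrt{-34 + \left(\left(-19 + 19\right) + 11\right)} - 2055 = \sqrt{-34 + \left(0 + 11\right)} - 2055 = \sqrt{-34 + 11} - 2055 = \sqrt{-23} - 2055 = i \sqrt{23} - 2055 = -2055 + i \sqrt{23}$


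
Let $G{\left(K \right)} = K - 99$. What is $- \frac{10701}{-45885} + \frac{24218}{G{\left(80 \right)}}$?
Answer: $- \frac{19491923}{15295} \approx -1274.4$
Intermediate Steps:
$G{\left(K \right)} = -99 + K$
$- \frac{10701}{-45885} + \frac{24218}{G{\left(80 \right)}} = - \frac{10701}{-45885} + \frac{24218}{-99 + 80} = \left(-10701\right) \left(- \frac{1}{45885}\right) + \frac{24218}{-19} = \frac{3567}{15295} + 24218 \left(- \frac{1}{19}\right) = \frac{3567}{15295} - \frac{24218}{19} = - \frac{19491923}{15295}$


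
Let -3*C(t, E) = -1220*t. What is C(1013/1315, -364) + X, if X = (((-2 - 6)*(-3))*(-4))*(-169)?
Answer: 13047908/789 ≈ 16537.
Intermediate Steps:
C(t, E) = 1220*t/3 (C(t, E) = -(-1220)*t/3 = 1220*t/3)
X = 16224 (X = (-8*(-3)*(-4))*(-169) = (24*(-4))*(-169) = -96*(-169) = 16224)
C(1013/1315, -364) + X = 1220*(1013/1315)/3 + 16224 = 1220*(1013*(1/1315))/3 + 16224 = (1220/3)*(1013/1315) + 16224 = 247172/789 + 16224 = 13047908/789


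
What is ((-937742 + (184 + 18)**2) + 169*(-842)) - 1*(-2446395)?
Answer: 1407159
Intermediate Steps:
((-937742 + (184 + 18)**2) + 169*(-842)) - 1*(-2446395) = ((-937742 + 202**2) - 142298) + 2446395 = ((-937742 + 40804) - 142298) + 2446395 = (-896938 - 142298) + 2446395 = -1039236 + 2446395 = 1407159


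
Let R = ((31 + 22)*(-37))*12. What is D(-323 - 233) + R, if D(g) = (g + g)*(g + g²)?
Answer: -343164492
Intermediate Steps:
R = -23532 (R = (53*(-37))*12 = -1961*12 = -23532)
D(g) = 2*g*(g + g²) (D(g) = (2*g)*(g + g²) = 2*g*(g + g²))
D(-323 - 233) + R = 2*(-323 - 233)²*(1 + (-323 - 233)) - 23532 = 2*(-556)²*(1 - 556) - 23532 = 2*309136*(-555) - 23532 = -343140960 - 23532 = -343164492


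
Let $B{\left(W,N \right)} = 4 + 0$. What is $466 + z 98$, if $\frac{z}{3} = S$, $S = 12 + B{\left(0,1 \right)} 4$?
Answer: $8698$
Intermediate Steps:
$B{\left(W,N \right)} = 4$
$S = 28$ ($S = 12 + 4 \cdot 4 = 12 + 16 = 28$)
$z = 84$ ($z = 3 \cdot 28 = 84$)
$466 + z 98 = 466 + 84 \cdot 98 = 466 + 8232 = 8698$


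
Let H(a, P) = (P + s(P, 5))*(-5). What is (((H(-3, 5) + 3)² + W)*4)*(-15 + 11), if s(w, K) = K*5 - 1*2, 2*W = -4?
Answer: -300272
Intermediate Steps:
W = -2 (W = (½)*(-4) = -2)
s(w, K) = -2 + 5*K (s(w, K) = 5*K - 2 = -2 + 5*K)
H(a, P) = -115 - 5*P (H(a, P) = (P + (-2 + 5*5))*(-5) = (P + (-2 + 25))*(-5) = (P + 23)*(-5) = (23 + P)*(-5) = -115 - 5*P)
(((H(-3, 5) + 3)² + W)*4)*(-15 + 11) = ((((-115 - 5*5) + 3)² - 2)*4)*(-15 + 11) = ((((-115 - 25) + 3)² - 2)*4)*(-4) = (((-140 + 3)² - 2)*4)*(-4) = (((-137)² - 2)*4)*(-4) = ((18769 - 2)*4)*(-4) = (18767*4)*(-4) = 75068*(-4) = -300272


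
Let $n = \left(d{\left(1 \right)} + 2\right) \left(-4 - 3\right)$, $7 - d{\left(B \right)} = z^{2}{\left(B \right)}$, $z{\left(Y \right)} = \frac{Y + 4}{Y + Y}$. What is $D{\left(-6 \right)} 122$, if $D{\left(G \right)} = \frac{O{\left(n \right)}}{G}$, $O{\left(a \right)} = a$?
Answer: $\frac{4697}{12} \approx 391.42$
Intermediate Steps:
$z{\left(Y \right)} = \frac{4 + Y}{2 Y}$
$d{\left(B \right)} = 7 - \frac{\left(4 + B\right)^{2}}{4 B^{2}}$ ($d{\left(B \right)} = 7 - \left(\frac{4 + B}{2 B}\right)^{2} = 7 - \frac{\left(4 + B\right)^{2}}{4 B^{2}}$)
$n = - \frac{77}{4}$ ($n = \left(\left(7 - \frac{\left(4 + 1\right)^{2}}{4 \cdot 1}\right) + 2\right) \left(-4 - 3\right) = \left(\left(7 - \frac{5^{2}}{4}\right) + 2\right) \left(-7\right) = \left(\left(7 - \frac{1}{4} \cdot 25\right) + 2\right) \left(-7\right) = \left(\left(7 - \frac{25}{4}\right) + 2\right) \left(-7\right) = \left(\frac{3}{4} + 2\right) \left(-7\right) = \frac{11}{4} \left(-7\right) = - \frac{77}{4} \approx -19.25$)
$D{\left(G \right)} = - \frac{77}{4 G}$
$D{\left(-6 \right)} 122 = - \frac{77}{4 \left(-6\right)} 122 = \left(- \frac{77}{4}\right) \left(- \frac{1}{6}\right) 122 = \frac{77}{24} \cdot 122 = \frac{4697}{12}$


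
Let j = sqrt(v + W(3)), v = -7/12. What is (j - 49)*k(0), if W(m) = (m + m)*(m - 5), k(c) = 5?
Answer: -245 + 5*I*sqrt(453)/6 ≈ -245.0 + 17.737*I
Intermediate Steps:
W(m) = 2*m*(-5 + m) (W(m) = (2*m)*(-5 + m) = 2*m*(-5 + m))
v = -7/12 (v = -7*1/12 = -7/12 ≈ -0.58333)
j = I*sqrt(453)/6 (j = sqrt(-7/12 + 2*3*(-5 + 3)) = sqrt(-7/12 + 2*3*(-2)) = sqrt(-7/12 - 12) = sqrt(-151/12) = I*sqrt(453)/6 ≈ 3.5473*I)
(j - 49)*k(0) = (I*sqrt(453)/6 - 49)*5 = (-49 + I*sqrt(453)/6)*5 = -245 + 5*I*sqrt(453)/6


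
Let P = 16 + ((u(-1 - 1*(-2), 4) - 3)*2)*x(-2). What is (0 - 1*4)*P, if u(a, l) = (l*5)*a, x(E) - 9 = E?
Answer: -1016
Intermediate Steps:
x(E) = 9 + E
u(a, l) = 5*a*l (u(a, l) = (5*l)*a = 5*a*l)
P = 254 (P = 16 + ((5*(-1 - 1*(-2))*4 - 3)*2)*(9 - 2) = 16 + ((5*(-1 + 2)*4 - 3)*2)*7 = 16 + ((5*1*4 - 3)*2)*7 = 16 + ((20 - 3)*2)*7 = 16 + (17*2)*7 = 16 + 34*7 = 16 + 238 = 254)
(0 - 1*4)*P = (0 - 1*4)*254 = (0 - 4)*254 = -4*254 = -1016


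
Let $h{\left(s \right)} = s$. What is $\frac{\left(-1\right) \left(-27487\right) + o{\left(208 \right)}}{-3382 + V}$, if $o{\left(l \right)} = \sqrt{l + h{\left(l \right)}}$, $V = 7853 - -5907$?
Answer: $\frac{27487}{10378} + \frac{2 \sqrt{26}}{5189} \approx 2.6506$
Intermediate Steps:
$V = 13760$ ($V = 7853 + 5907 = 13760$)
$o{\left(l \right)} = \sqrt{2} \sqrt{l}$ ($o{\left(l \right)} = \sqrt{l + l} = \sqrt{2 l} = \sqrt{2} \sqrt{l}$)
$\frac{\left(-1\right) \left(-27487\right) + o{\left(208 \right)}}{-3382 + V} = \frac{\left(-1\right) \left(-27487\right) + \sqrt{2} \sqrt{208}}{-3382 + 13760} = \frac{27487 + \sqrt{2} \cdot 4 \sqrt{13}}{10378} = \left(27487 + 4 \sqrt{26}\right) \frac{1}{10378} = \frac{27487}{10378} + \frac{2 \sqrt{26}}{5189}$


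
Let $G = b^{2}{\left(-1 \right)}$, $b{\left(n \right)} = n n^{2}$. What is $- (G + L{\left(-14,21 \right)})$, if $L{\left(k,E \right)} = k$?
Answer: $13$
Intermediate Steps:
$b{\left(n \right)} = n^{3}$
$G = 1$ ($G = \left(\left(-1\right)^{3}\right)^{2} = \left(-1\right)^{2} = 1$)
$- (G + L{\left(-14,21 \right)}) = - (1 - 14) = \left(-1\right) \left(-13\right) = 13$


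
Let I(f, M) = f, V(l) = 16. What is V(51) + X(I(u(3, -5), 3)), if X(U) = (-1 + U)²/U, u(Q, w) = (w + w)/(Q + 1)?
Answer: 111/10 ≈ 11.100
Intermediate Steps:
u(Q, w) = 2*w/(1 + Q) (u(Q, w) = (2*w)/(1 + Q) = 2*w/(1 + Q))
X(U) = (-1 + U)²/U
V(51) + X(I(u(3, -5), 3)) = 16 + (-1 + 2*(-5)/(1 + 3))²/((2*(-5)/(1 + 3))) = 16 + (-1 + 2*(-5)/4)²/((2*(-5)/4)) = 16 + (-1 + 2*(-5)*(¼))²/((2*(-5)*(¼))) = 16 + (-1 - 5/2)²/(-5/2) = 16 - 2*(-7/2)²/5 = 16 - ⅖*49/4 = 16 - 49/10 = 111/10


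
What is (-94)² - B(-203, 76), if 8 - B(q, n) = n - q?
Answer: 9107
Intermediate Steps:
B(q, n) = 8 + q - n (B(q, n) = 8 - (n - q) = 8 + (q - n) = 8 + q - n)
(-94)² - B(-203, 76) = (-94)² - (8 - 203 - 1*76) = 8836 - (8 - 203 - 76) = 8836 - 1*(-271) = 8836 + 271 = 9107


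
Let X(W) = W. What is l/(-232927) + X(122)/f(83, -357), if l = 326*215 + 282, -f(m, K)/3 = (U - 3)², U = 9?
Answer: -18008635/12578058 ≈ -1.4317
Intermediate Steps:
f(m, K) = -108 (f(m, K) = -3*(9 - 3)² = -3*6² = -3*36 = -108)
l = 70372 (l = 70090 + 282 = 70372)
l/(-232927) + X(122)/f(83, -357) = 70372/(-232927) + 122/(-108) = 70372*(-1/232927) + 122*(-1/108) = -70372/232927 - 61/54 = -18008635/12578058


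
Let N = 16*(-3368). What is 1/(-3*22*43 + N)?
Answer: -1/56726 ≈ -1.7629e-5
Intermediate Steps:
N = -53888
1/(-3*22*43 + N) = 1/(-3*22*43 - 53888) = 1/(-66*43 - 53888) = 1/(-2838 - 53888) = 1/(-56726) = -1/56726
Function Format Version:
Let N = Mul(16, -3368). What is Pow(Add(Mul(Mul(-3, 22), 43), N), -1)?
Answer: Rational(-1, 56726) ≈ -1.7629e-5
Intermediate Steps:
N = -53888
Pow(Add(Mul(Mul(-3, 22), 43), N), -1) = Pow(Add(Mul(Mul(-3, 22), 43), -53888), -1) = Pow(Add(Mul(-66, 43), -53888), -1) = Pow(Add(-2838, -53888), -1) = Pow(-56726, -1) = Rational(-1, 56726)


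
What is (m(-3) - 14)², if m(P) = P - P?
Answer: 196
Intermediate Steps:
m(P) = 0
(m(-3) - 14)² = (0 - 14)² = (-14)² = 196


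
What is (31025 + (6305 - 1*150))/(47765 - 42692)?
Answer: 37180/5073 ≈ 7.3290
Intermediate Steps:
(31025 + (6305 - 1*150))/(47765 - 42692) = (31025 + (6305 - 150))/5073 = (31025 + 6155)*(1/5073) = 37180*(1/5073) = 37180/5073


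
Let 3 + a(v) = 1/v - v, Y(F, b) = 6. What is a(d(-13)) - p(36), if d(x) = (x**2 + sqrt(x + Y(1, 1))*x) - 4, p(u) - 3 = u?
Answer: (-32971*I - 4836*sqrt(7))/(13*sqrt(7) + 165*I) ≈ -206.99 + 34.396*I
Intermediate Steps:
p(u) = 3 + u
d(x) = -4 + x**2 + x*sqrt(6 + x) (d(x) = (x**2 + sqrt(x + 6)*x) - 4 = (x**2 + sqrt(6 + x)*x) - 4 = (x**2 + x*sqrt(6 + x)) - 4 = -4 + x**2 + x*sqrt(6 + x))
a(v) = -3 + 1/v - v (a(v) = -3 + (1/v - v) = -3 + 1/v - v)
a(d(-13)) - p(36) = (-3 + 1/(-4 + (-13)**2 - 13*sqrt(6 - 13)) - (-4 + (-13)**2 - 13*sqrt(6 - 13))) - (3 + 36) = (-3 + 1/(-4 + 169 - 13*I*sqrt(7)) - (-4 + 169 - 13*I*sqrt(7))) - 1*39 = (-3 + 1/(-4 + 169 - 13*I*sqrt(7)) - (-4 + 169 - 13*I*sqrt(7))) - 39 = (-3 + 1/(165 - 13*I*sqrt(7)) - (165 - 13*I*sqrt(7))) - 39 = (-3 + 1/(165 - 13*I*sqrt(7)) + (-165 + 13*I*sqrt(7))) - 39 = (-168 + 1/(165 - 13*I*sqrt(7)) + 13*I*sqrt(7)) - 39 = -207 + 1/(165 - 13*I*sqrt(7)) + 13*I*sqrt(7)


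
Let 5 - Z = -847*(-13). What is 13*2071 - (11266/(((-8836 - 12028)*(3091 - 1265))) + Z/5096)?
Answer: 326712745426077/12134105984 ≈ 26925.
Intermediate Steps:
Z = -11006 (Z = 5 - (-847)*(-13) = 5 - 1*11011 = 5 - 11011 = -11006)
13*2071 - (11266/(((-8836 - 12028)*(3091 - 1265))) + Z/5096) = 13*2071 - (11266/(((-8836 - 12028)*(3091 - 1265))) - 11006/5096) = 26923 - (11266/((-20864*1826)) - 11006*1/5096) = 26923 - (11266/(-38097664) - 5503/2548) = 26923 - (11266*(-1/38097664) - 5503/2548) = 26923 - (-5633/19048832 - 5503/2548) = 26923 - 1*(-26210018845/12134105984) = 26923 + 26210018845/12134105984 = 326712745426077/12134105984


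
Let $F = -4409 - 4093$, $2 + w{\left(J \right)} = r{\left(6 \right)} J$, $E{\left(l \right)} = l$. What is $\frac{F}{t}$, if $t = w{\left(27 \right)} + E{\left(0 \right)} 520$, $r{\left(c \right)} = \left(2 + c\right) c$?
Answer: $- \frac{4251}{647} \approx -6.5703$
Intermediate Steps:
$r{\left(c \right)} = c \left(2 + c\right)$
$w{\left(J \right)} = -2 + 48 J$ ($w{\left(J \right)} = -2 + 6 \left(2 + 6\right) J = -2 + 6 \cdot 8 J = -2 + 48 J$)
$F = -8502$ ($F = -4409 - 4093 = -8502$)
$t = 1294$ ($t = \left(-2 + 48 \cdot 27\right) + 0 \cdot 520 = \left(-2 + 1296\right) + 0 = 1294 + 0 = 1294$)
$\frac{F}{t} = - \frac{8502}{1294} = \left(-8502\right) \frac{1}{1294} = - \frac{4251}{647}$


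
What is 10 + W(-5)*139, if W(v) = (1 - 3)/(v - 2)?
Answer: 348/7 ≈ 49.714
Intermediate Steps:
W(v) = -2/(-2 + v)
10 + W(-5)*139 = 10 - 2/(-2 - 5)*139 = 10 - 2/(-7)*139 = 10 - 2*(-⅐)*139 = 10 + (2/7)*139 = 10 + 278/7 = 348/7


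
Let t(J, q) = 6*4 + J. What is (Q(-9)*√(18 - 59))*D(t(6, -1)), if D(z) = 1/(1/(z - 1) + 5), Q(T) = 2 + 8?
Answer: 145*I*√41/73 ≈ 12.719*I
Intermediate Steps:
t(J, q) = 24 + J
Q(T) = 10
D(z) = 1/(5 + 1/(-1 + z)) (D(z) = 1/(1/(-1 + z) + 5) = 1/(5 + 1/(-1 + z)))
(Q(-9)*√(18 - 59))*D(t(6, -1)) = (10*√(18 - 59))*((-1 + (24 + 6))/(-4 + 5*(24 + 6))) = (10*√(-41))*((-1 + 30)/(-4 + 5*30)) = (10*(I*√41))*(29/(-4 + 150)) = (10*I*√41)*(29/146) = 145*I*√41/73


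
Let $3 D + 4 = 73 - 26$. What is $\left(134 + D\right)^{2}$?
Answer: $\frac{198025}{9} \approx 22003.0$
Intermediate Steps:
$D = \frac{43}{3}$ ($D = - \frac{4}{3} + \frac{73 - 26}{3} = - \frac{4}{3} + \frac{1}{3} \cdot 47 = - \frac{4}{3} + \frac{47}{3} = \frac{43}{3} \approx 14.333$)
$\left(134 + D\right)^{2} = \left(134 + \frac{43}{3}\right)^{2} = \left(\frac{445}{3}\right)^{2} = \frac{198025}{9}$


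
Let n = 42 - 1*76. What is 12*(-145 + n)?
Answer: -2148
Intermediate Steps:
n = -34 (n = 42 - 76 = -34)
12*(-145 + n) = 12*(-145 - 34) = 12*(-179) = -2148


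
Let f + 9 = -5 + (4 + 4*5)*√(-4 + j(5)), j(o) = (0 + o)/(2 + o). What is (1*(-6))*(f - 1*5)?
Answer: 114 - 144*I*√161/7 ≈ 114.0 - 261.02*I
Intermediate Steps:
j(o) = o/(2 + o)
f = -14 + 24*I*√161/7 (f = -9 + (-5 + (4 + 4*5)*√(-4 + 5/(2 + 5))) = -9 + (-5 + (4 + 20)*√(-4 + 5/7)) = -9 + (-5 + 24*√(-4 + 5*(⅐))) = -9 + (-5 + 24*√(-4 + 5/7)) = -9 + (-5 + 24*√(-23/7)) = -9 + (-5 + 24*(I*√161/7)) = -9 + (-5 + 24*I*√161/7) = -14 + 24*I*√161/7 ≈ -14.0 + 43.504*I)
(1*(-6))*(f - 1*5) = (1*(-6))*((-14 + 24*I*√161/7) - 1*5) = -6*((-14 + 24*I*√161/7) - 5) = -6*(-19 + 24*I*√161/7) = 114 - 144*I*√161/7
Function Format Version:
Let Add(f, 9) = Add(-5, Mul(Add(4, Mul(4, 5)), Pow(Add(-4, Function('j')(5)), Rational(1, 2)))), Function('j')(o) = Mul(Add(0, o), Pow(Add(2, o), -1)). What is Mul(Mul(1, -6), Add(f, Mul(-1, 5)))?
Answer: Add(114, Mul(Rational(-144, 7), I, Pow(161, Rational(1, 2)))) ≈ Add(114.00, Mul(-261.02, I))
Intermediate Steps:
Function('j')(o) = Mul(o, Pow(Add(2, o), -1))
f = Add(-14, Mul(Rational(24, 7), I, Pow(161, Rational(1, 2)))) (f = Add(-9, Add(-5, Mul(Add(4, Mul(4, 5)), Pow(Add(-4, Mul(5, Pow(Add(2, 5), -1))), Rational(1, 2))))) = Add(-9, Add(-5, Mul(Add(4, 20), Pow(Add(-4, Mul(5, Pow(7, -1))), Rational(1, 2))))) = Add(-9, Add(-5, Mul(24, Pow(Add(-4, Mul(5, Rational(1, 7))), Rational(1, 2))))) = Add(-9, Add(-5, Mul(24, Pow(Add(-4, Rational(5, 7)), Rational(1, 2))))) = Add(-9, Add(-5, Mul(24, Pow(Rational(-23, 7), Rational(1, 2))))) = Add(-9, Add(-5, Mul(24, Mul(Rational(1, 7), I, Pow(161, Rational(1, 2)))))) = Add(-9, Add(-5, Mul(Rational(24, 7), I, Pow(161, Rational(1, 2))))) = Add(-14, Mul(Rational(24, 7), I, Pow(161, Rational(1, 2)))) ≈ Add(-14.000, Mul(43.504, I)))
Mul(Mul(1, -6), Add(f, Mul(-1, 5))) = Mul(Mul(1, -6), Add(Add(-14, Mul(Rational(24, 7), I, Pow(161, Rational(1, 2)))), Mul(-1, 5))) = Mul(-6, Add(Add(-14, Mul(Rational(24, 7), I, Pow(161, Rational(1, 2)))), -5)) = Mul(-6, Add(-19, Mul(Rational(24, 7), I, Pow(161, Rational(1, 2))))) = Add(114, Mul(Rational(-144, 7), I, Pow(161, Rational(1, 2))))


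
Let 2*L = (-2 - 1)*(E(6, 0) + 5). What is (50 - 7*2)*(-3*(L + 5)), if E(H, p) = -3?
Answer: -216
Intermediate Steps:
L = -3 (L = ((-2 - 1)*(-3 + 5))/2 = (-3*2)/2 = (½)*(-6) = -3)
(50 - 7*2)*(-3*(L + 5)) = (50 - 7*2)*(-3*(-3 + 5)) = (50 - 14)*(-3*2) = 36*(-6) = -216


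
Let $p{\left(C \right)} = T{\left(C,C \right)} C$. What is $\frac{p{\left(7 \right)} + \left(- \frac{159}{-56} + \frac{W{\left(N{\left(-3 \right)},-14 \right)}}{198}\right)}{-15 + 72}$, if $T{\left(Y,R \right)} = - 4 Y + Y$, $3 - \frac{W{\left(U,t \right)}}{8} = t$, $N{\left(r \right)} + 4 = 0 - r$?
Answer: $- \frac{795419}{316008} \approx -2.5171$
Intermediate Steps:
$N{\left(r \right)} = -4 - r$ ($N{\left(r \right)} = -4 + \left(0 - r\right) = -4 - r$)
$W{\left(U,t \right)} = 24 - 8 t$
$T{\left(Y,R \right)} = - 3 Y$
$p{\left(C \right)} = - 3 C^{2}$ ($p{\left(C \right)} = - 3 C C = - 3 C^{2}$)
$\frac{p{\left(7 \right)} + \left(- \frac{159}{-56} + \frac{W{\left(N{\left(-3 \right)},-14 \right)}}{198}\right)}{-15 + 72} = \frac{- 3 \cdot 7^{2} + \left(- \frac{159}{-56} + \frac{24 - -112}{198}\right)}{-15 + 72} = \frac{\left(-3\right) 49 + \left(\left(-159\right) \left(- \frac{1}{56}\right) + \left(24 + 112\right) \frac{1}{198}\right)}{57} = \left(-147 + \left(\frac{159}{56} + 136 \cdot \frac{1}{198}\right)\right) \frac{1}{57} = \left(-147 + \left(\frac{159}{56} + \frac{68}{99}\right)\right) \frac{1}{57} = \left(-147 + \frac{19549}{5544}\right) \frac{1}{57} = \left(- \frac{795419}{5544}\right) \frac{1}{57} = - \frac{795419}{316008}$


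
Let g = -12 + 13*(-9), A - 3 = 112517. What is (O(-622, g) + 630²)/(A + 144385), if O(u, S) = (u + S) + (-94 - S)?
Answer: 396184/256905 ≈ 1.5421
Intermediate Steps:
A = 112520 (A = 3 + 112517 = 112520)
g = -129 (g = -12 - 117 = -129)
O(u, S) = -94 + u (O(u, S) = (S + u) + (-94 - S) = -94 + u)
(O(-622, g) + 630²)/(A + 144385) = ((-94 - 622) + 630²)/(112520 + 144385) = (-716 + 396900)/256905 = 396184*(1/256905) = 396184/256905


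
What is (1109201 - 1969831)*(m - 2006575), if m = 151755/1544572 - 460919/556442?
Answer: 371056552374514409861885/214866183206 ≈ 1.7269e+12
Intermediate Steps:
m = -313739862979/429732366412 (m = 151755*(1/1544572) - 460919*1/556442 = 151755/1544572 - 460919/556442 = -313739862979/429732366412 ≈ -0.73008)
(1109201 - 1969831)*(m - 2006575) = (1109201 - 1969831)*(-313739862979/429732366412 - 2006575) = -860630*(-862290536873021879/429732366412) = 371056552374514409861885/214866183206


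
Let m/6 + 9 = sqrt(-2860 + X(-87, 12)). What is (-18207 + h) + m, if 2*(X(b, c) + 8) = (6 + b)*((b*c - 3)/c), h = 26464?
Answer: 8203 + 15*sqrt(426)/2 ≈ 8357.8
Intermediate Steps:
X(b, c) = -8 + (-3 + b*c)*(6 + b)/(2*c) (X(b, c) = -8 + ((6 + b)*((b*c - 3)/c))/2 = -8 + ((6 + b)*((-3 + b*c)/c))/2 = -8 + ((-3 + b*c)*(6 + b)/c)/2 = -8 + (-3 + b*c)*(6 + b)/(2*c))
m = -54 + 15*sqrt(426)/2 (m = -54 + 6*sqrt(-2860 + (1/2)*(-18 - 3*(-87) + 12*(-16 + (-87)**2 + 6*(-87)))/12) = -54 + 6*sqrt(-2860 + (1/2)*(1/12)*(-18 + 261 + 12*(-16 + 7569 - 522))) = -54 + 6*sqrt(-2860 + (1/2)*(1/12)*(-18 + 261 + 12*7031)) = -54 + 6*sqrt(-2860 + (1/2)*(1/12)*(-18 + 261 + 84372)) = -54 + 6*sqrt(-2860 + (1/2)*(1/12)*84615) = -54 + 6*sqrt(-2860 + 28205/8) = -54 + 6*sqrt(5325/8) = -54 + 6*(5*sqrt(426)/4) = -54 + 15*sqrt(426)/2 ≈ 100.80)
(-18207 + h) + m = (-18207 + 26464) + (-54 + 15*sqrt(426)/2) = 8257 + (-54 + 15*sqrt(426)/2) = 8203 + 15*sqrt(426)/2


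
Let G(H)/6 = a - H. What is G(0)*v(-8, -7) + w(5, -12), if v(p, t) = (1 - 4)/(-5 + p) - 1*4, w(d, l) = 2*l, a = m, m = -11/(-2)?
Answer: -1929/13 ≈ -148.38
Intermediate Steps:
m = 11/2 (m = -11*(-½) = 11/2 ≈ 5.5000)
a = 11/2 ≈ 5.5000
G(H) = 33 - 6*H (G(H) = 6*(11/2 - H) = 33 - 6*H)
v(p, t) = -4 - 3/(-5 + p) (v(p, t) = -3/(-5 + p) - 4 = -4 - 3/(-5 + p))
G(0)*v(-8, -7) + w(5, -12) = (33 - 6*0)*((17 - 4*(-8))/(-5 - 8)) + 2*(-12) = (33 + 0)*((17 + 32)/(-13)) - 24 = 33*(-1/13*49) - 24 = 33*(-49/13) - 24 = -1617/13 - 24 = -1929/13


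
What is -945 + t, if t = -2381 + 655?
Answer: -2671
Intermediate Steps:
t = -1726
-945 + t = -945 - 1726 = -2671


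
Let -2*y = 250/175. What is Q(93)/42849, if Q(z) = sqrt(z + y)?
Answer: sqrt(4522)/299943 ≈ 0.00022420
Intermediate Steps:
y = -5/7 (y = -125/175 = -1/2*10/7 = -5/7 ≈ -0.71429)
Q(z) = sqrt(-5/7 + z) (Q(z) = sqrt(z - 5/7) = sqrt(-5/7 + z))
Q(93)/42849 = (sqrt(-35 + 49*93)/7)/42849 = (sqrt(-35 + 4557)/7)*(1/42849) = (sqrt(4522)/7)*(1/42849) = sqrt(4522)/299943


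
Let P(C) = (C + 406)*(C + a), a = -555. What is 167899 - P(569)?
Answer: 154249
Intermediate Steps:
P(C) = (-555 + C)*(406 + C) (P(C) = (C + 406)*(C - 555) = (406 + C)*(-555 + C) = (-555 + C)*(406 + C))
167899 - P(569) = 167899 - (-225330 + 569² - 149*569) = 167899 - (-225330 + 323761 - 84781) = 167899 - 1*13650 = 167899 - 13650 = 154249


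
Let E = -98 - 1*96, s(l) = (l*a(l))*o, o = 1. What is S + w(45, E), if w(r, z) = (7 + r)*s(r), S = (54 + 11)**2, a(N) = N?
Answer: 109525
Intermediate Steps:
s(l) = l**2 (s(l) = (l*l)*1 = l**2*1 = l**2)
E = -194 (E = -98 - 96 = -194)
S = 4225 (S = 65**2 = 4225)
w(r, z) = r**2*(7 + r) (w(r, z) = (7 + r)*r**2 = r**2*(7 + r))
S + w(45, E) = 4225 + 45**2*(7 + 45) = 4225 + 2025*52 = 4225 + 105300 = 109525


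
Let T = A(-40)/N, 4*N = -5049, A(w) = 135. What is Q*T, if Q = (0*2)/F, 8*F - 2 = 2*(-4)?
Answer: 0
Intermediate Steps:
F = -¾ (F = ¼ + (2*(-4))/8 = ¼ + (⅛)*(-8) = ¼ - 1 = -¾ ≈ -0.75000)
N = -5049/4 (N = (¼)*(-5049) = -5049/4 ≈ -1262.3)
T = -20/187 (T = 135/(-5049/4) = 135*(-4/5049) = -20/187 ≈ -0.10695)
Q = 0 (Q = (0*2)/(-¾) = 0*(-4/3) = 0)
Q*T = 0*(-20/187) = 0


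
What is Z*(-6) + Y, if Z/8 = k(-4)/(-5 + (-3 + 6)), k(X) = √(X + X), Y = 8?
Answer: 8 + 48*I*√2 ≈ 8.0 + 67.882*I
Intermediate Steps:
k(X) = √2*√X (k(X) = √(2*X) = √2*√X)
Z = -8*I*√2 (Z = 8*((√2*√(-4))/(-5 + (-3 + 6))) = 8*((√2*(2*I))/(-5 + 3)) = 8*((2*I*√2)/(-2)) = 8*((2*I*√2)*(-½)) = 8*(-I*√2) = -8*I*√2 ≈ -11.314*I)
Z*(-6) + Y = -8*I*√2*(-6) + 8 = 48*I*√2 + 8 = 8 + 48*I*√2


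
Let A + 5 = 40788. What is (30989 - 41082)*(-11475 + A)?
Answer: -295805644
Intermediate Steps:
A = 40783 (A = -5 + 40788 = 40783)
(30989 - 41082)*(-11475 + A) = (30989 - 41082)*(-11475 + 40783) = -10093*29308 = -295805644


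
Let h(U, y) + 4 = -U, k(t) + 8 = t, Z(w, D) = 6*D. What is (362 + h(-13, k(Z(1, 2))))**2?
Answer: 137641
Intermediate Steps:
k(t) = -8 + t
h(U, y) = -4 - U
(362 + h(-13, k(Z(1, 2))))**2 = (362 + (-4 - 1*(-13)))**2 = (362 + (-4 + 13))**2 = (362 + 9)**2 = 371**2 = 137641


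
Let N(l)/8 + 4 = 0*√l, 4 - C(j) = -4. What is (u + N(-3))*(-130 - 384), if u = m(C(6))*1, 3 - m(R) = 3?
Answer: 16448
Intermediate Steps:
C(j) = 8 (C(j) = 4 - 1*(-4) = 4 + 4 = 8)
N(l) = -32 (N(l) = -32 + 8*(0*√l) = -32 + 8*0 = -32 + 0 = -32)
m(R) = 0 (m(R) = 3 - 1*3 = 3 - 3 = 0)
u = 0 (u = 0*1 = 0)
(u + N(-3))*(-130 - 384) = (0 - 32)*(-130 - 384) = -32*(-514) = 16448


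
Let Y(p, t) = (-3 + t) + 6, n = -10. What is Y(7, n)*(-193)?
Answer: 1351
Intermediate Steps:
Y(p, t) = 3 + t
Y(7, n)*(-193) = (3 - 10)*(-193) = -7*(-193) = 1351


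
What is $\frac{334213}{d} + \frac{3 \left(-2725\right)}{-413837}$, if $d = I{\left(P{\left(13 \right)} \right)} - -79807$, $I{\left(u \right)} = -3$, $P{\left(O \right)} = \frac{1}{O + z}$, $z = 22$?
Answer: $\frac{138962102981}{33025847948} \approx 4.2077$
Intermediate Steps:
$P{\left(O \right)} = \frac{1}{22 + O}$ ($P{\left(O \right)} = \frac{1}{O + 22} = \frac{1}{22 + O}$)
$d = 79804$ ($d = -3 - -79807 = -3 + 79807 = 79804$)
$\frac{334213}{d} + \frac{3 \left(-2725\right)}{-413837} = \frac{334213}{79804} + \frac{3 \left(-2725\right)}{-413837} = 334213 \cdot \frac{1}{79804} - - \frac{8175}{413837} = \frac{334213}{79804} + \frac{8175}{413837} = \frac{138962102981}{33025847948}$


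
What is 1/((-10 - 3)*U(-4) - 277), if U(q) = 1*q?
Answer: -1/225 ≈ -0.0044444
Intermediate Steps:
U(q) = q
1/((-10 - 3)*U(-4) - 277) = 1/((-10 - 3)*(-4) - 277) = 1/(-13*(-4) - 277) = 1/(52 - 277) = 1/(-225) = -1/225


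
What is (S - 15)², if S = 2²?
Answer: 121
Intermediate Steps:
S = 4
(S - 15)² = (4 - 15)² = (-11)² = 121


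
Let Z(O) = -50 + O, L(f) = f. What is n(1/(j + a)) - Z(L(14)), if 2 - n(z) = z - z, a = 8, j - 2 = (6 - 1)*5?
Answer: 38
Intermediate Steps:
j = 27 (j = 2 + (6 - 1)*5 = 2 + 5*5 = 2 + 25 = 27)
n(z) = 2 (n(z) = 2 - (z - z) = 2 - 1*0 = 2 + 0 = 2)
n(1/(j + a)) - Z(L(14)) = 2 - (-50 + 14) = 2 - 1*(-36) = 2 + 36 = 38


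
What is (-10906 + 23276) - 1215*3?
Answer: 8725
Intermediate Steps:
(-10906 + 23276) - 1215*3 = 12370 - 3645 = 8725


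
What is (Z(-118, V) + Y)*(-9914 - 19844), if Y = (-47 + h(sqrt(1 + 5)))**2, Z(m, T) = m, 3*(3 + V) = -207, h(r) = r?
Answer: -62402526 + 2797252*sqrt(6) ≈ -5.5551e+7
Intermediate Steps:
V = -72 (V = -3 + (1/3)*(-207) = -3 - 69 = -72)
Y = (-47 + sqrt(6))**2 (Y = (-47 + sqrt(1 + 5))**2 = (-47 + sqrt(6))**2 ≈ 1984.7)
(Z(-118, V) + Y)*(-9914 - 19844) = (-118 + (47 - sqrt(6))**2)*(-9914 - 19844) = (-118 + (47 - sqrt(6))**2)*(-29758) = 3511444 - 29758*(47 - sqrt(6))**2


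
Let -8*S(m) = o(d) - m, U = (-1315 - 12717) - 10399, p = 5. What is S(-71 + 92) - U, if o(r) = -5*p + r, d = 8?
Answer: 97743/4 ≈ 24436.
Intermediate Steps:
o(r) = -25 + r (o(r) = -5*5 + r = -25 + r)
U = -24431 (U = -14032 - 10399 = -24431)
S(m) = 17/8 + m/8 (S(m) = -((-25 + 8) - m)/8 = -(-17 - m)/8 = 17/8 + m/8)
S(-71 + 92) - U = (17/8 + (-71 + 92)/8) - 1*(-24431) = (17/8 + (⅛)*21) + 24431 = (17/8 + 21/8) + 24431 = 19/4 + 24431 = 97743/4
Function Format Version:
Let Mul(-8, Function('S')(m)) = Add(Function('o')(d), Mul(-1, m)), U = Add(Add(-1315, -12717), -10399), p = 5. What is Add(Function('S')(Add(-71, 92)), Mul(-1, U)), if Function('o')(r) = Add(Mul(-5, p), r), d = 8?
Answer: Rational(97743, 4) ≈ 24436.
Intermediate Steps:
Function('o')(r) = Add(-25, r) (Function('o')(r) = Add(Mul(-5, 5), r) = Add(-25, r))
U = -24431 (U = Add(-14032, -10399) = -24431)
Function('S')(m) = Add(Rational(17, 8), Mul(Rational(1, 8), m)) (Function('S')(m) = Mul(Rational(-1, 8), Add(Add(-25, 8), Mul(-1, m))) = Mul(Rational(-1, 8), Add(-17, Mul(-1, m))) = Add(Rational(17, 8), Mul(Rational(1, 8), m)))
Add(Function('S')(Add(-71, 92)), Mul(-1, U)) = Add(Add(Rational(17, 8), Mul(Rational(1, 8), Add(-71, 92))), Mul(-1, -24431)) = Add(Add(Rational(17, 8), Mul(Rational(1, 8), 21)), 24431) = Add(Add(Rational(17, 8), Rational(21, 8)), 24431) = Add(Rational(19, 4), 24431) = Rational(97743, 4)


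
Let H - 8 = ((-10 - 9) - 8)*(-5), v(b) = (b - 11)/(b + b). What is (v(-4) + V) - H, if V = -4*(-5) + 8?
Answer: -905/8 ≈ -113.13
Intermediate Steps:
V = 28 (V = 20 + 8 = 28)
v(b) = (-11 + b)/(2*b) (v(b) = (-11 + b)/((2*b)) = (-11 + b)*(1/(2*b)) = (-11 + b)/(2*b))
H = 143 (H = 8 + ((-10 - 9) - 8)*(-5) = 8 + (-19 - 8)*(-5) = 8 - 27*(-5) = 8 + 135 = 143)
(v(-4) + V) - H = ((½)*(-11 - 4)/(-4) + 28) - 1*143 = ((½)*(-¼)*(-15) + 28) - 143 = (15/8 + 28) - 143 = 239/8 - 143 = -905/8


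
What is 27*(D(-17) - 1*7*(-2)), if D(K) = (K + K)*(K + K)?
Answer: 31590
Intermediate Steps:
D(K) = 4*K² (D(K) = (2*K)*(2*K) = 4*K²)
27*(D(-17) - 1*7*(-2)) = 27*(4*(-17)² - 1*7*(-2)) = 27*(4*289 - 7*(-2)) = 27*(1156 + 14) = 27*1170 = 31590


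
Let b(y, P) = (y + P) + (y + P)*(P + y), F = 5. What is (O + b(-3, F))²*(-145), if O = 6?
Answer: -20880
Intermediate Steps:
b(y, P) = P + y + (P + y)² (b(y, P) = (P + y) + (P + y)*(P + y) = (P + y) + (P + y)² = P + y + (P + y)²)
(O + b(-3, F))²*(-145) = (6 + (5 - 3 + (5 - 3)²))²*(-145) = (6 + (5 - 3 + 2²))²*(-145) = (6 + (5 - 3 + 4))²*(-145) = (6 + 6)²*(-145) = 12²*(-145) = 144*(-145) = -20880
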